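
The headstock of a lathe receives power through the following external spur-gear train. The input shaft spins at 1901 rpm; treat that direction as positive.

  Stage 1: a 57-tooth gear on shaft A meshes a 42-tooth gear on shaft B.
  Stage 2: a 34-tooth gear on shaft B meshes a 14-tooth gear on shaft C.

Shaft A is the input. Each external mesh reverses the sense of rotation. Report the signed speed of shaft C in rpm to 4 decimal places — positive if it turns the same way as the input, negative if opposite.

Stage 1 [57T→42T]: ω = 1901.0000×57/42 = 2579.9286 rpm, dir flips to −; running = −2579.9286
Stage 2 [34T→14T]: ω = 2579.9286×34/14 = 6265.5408 rpm, dir flips to +; running = +6265.5408

+6265.5408 rpm (same as input, |ω| = 6265.5408 rpm)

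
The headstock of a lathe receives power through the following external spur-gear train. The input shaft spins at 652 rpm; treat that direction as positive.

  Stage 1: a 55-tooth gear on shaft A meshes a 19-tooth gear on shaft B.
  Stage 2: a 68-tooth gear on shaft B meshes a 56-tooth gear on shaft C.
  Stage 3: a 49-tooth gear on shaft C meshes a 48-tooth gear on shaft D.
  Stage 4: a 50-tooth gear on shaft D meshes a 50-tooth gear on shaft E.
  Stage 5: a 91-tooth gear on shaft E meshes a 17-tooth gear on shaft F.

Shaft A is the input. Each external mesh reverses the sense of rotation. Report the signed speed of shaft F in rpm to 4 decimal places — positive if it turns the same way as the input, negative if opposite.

Stage 1 [55T→19T]: ω = 652.0000×55/19 = 1887.3684 rpm, dir flips to −; running = −1887.3684
Stage 2 [68T→56T]: ω = 1887.3684×68/56 = 2291.8045 rpm, dir flips to +; running = +2291.8045
Stage 3 [49T→48T]: ω = 2291.8045×49/48 = 2339.5504 rpm, dir flips to −; running = −2339.5504
Stage 4 [50T→50T]: ω = 2339.5504×50/50 = 2339.5504 rpm, dir flips to +; running = +2339.5504
Stage 5 [91T→17T]: ω = 2339.5504×91/17 = 12523.4759 rpm, dir flips to −; running = −12523.4759

-12523.4759 rpm (opposite to input, |ω| = 12523.4759 rpm)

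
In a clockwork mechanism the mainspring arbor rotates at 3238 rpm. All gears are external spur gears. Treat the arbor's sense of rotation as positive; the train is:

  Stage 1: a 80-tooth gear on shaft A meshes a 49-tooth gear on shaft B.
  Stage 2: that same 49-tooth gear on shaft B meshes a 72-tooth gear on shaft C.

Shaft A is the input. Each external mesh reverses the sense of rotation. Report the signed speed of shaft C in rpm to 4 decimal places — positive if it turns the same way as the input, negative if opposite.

+3597.7778 rpm (same as input, |ω| = 3597.7778 rpm)

Stage 1 [80T→49T]: ω = 3238.0000×80/49 = 5286.5306 rpm, dir flips to −; running = −5286.5306
Stage 2 [49T→72T]: ω = 5286.5306×49/72 = 3597.7778 rpm, dir flips to +; running = +3597.7778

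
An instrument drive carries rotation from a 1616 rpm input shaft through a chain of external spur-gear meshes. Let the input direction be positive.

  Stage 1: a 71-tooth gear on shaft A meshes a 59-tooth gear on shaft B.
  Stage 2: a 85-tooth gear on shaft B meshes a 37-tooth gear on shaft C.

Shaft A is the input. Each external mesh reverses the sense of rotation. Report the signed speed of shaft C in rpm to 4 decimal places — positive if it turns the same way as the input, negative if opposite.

Stage 1 [71T→59T]: ω = 1616.0000×71/59 = 1944.6780 rpm, dir flips to −; running = −1944.6780
Stage 2 [85T→37T]: ω = 1944.6780×85/37 = 4467.5034 rpm, dir flips to +; running = +4467.5034

+4467.5034 rpm (same as input, |ω| = 4467.5034 rpm)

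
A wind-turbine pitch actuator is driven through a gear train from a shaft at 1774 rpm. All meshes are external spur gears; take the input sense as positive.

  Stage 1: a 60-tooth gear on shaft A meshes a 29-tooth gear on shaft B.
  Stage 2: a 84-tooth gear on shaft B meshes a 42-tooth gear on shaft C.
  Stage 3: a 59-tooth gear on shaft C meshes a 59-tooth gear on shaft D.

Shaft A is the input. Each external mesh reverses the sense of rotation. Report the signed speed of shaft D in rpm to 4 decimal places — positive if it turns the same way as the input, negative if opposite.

-7340.6897 rpm (opposite to input, |ω| = 7340.6897 rpm)

Stage 1 [60T→29T]: ω = 1774.0000×60/29 = 3670.3448 rpm, dir flips to −; running = −3670.3448
Stage 2 [84T→42T]: ω = 3670.3448×84/42 = 7340.6897 rpm, dir flips to +; running = +7340.6897
Stage 3 [59T→59T]: ω = 7340.6897×59/59 = 7340.6897 rpm, dir flips to −; running = −7340.6897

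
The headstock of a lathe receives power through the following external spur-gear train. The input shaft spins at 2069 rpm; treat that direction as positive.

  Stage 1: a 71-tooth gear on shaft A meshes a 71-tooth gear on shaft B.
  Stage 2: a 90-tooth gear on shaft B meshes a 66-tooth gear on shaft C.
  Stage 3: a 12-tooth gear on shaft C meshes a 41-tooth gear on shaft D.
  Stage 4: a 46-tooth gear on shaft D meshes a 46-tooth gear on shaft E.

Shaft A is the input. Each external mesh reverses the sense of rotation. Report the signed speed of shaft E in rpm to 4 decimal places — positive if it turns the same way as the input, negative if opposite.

+825.7650 rpm (same as input, |ω| = 825.7650 rpm)

Stage 1 [71T→71T]: ω = 2069.0000×71/71 = 2069.0000 rpm, dir flips to −; running = −2069.0000
Stage 2 [90T→66T]: ω = 2069.0000×90/66 = 2821.3636 rpm, dir flips to +; running = +2821.3636
Stage 3 [12T→41T]: ω = 2821.3636×12/41 = 825.7650 rpm, dir flips to −; running = −825.7650
Stage 4 [46T→46T]: ω = 825.7650×46/46 = 825.7650 rpm, dir flips to +; running = +825.7650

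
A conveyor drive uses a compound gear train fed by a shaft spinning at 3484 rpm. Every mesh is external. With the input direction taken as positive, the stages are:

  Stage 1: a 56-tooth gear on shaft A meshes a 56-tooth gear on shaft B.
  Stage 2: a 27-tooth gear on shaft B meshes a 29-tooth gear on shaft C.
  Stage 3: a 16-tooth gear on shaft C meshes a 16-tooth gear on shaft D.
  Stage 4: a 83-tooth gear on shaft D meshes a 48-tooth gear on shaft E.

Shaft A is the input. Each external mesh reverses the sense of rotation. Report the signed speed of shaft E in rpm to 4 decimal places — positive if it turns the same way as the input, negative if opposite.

+5608.9397 rpm (same as input, |ω| = 5608.9397 rpm)

Stage 1 [56T→56T]: ω = 3484.0000×56/56 = 3484.0000 rpm, dir flips to −; running = −3484.0000
Stage 2 [27T→29T]: ω = 3484.0000×27/29 = 3243.7241 rpm, dir flips to +; running = +3243.7241
Stage 3 [16T→16T]: ω = 3243.7241×16/16 = 3243.7241 rpm, dir flips to −; running = −3243.7241
Stage 4 [83T→48T]: ω = 3243.7241×83/48 = 5608.9397 rpm, dir flips to +; running = +5608.9397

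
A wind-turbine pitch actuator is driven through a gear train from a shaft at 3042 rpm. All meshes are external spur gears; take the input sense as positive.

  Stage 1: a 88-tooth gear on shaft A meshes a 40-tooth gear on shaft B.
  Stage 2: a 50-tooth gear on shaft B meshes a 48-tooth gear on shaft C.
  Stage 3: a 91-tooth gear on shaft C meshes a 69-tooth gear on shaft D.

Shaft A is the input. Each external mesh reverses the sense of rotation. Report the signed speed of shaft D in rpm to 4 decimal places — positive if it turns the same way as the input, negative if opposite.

Stage 1 [88T→40T]: ω = 3042.0000×88/40 = 6692.4000 rpm, dir flips to −; running = −6692.4000
Stage 2 [50T→48T]: ω = 6692.4000×50/48 = 6971.2500 rpm, dir flips to +; running = +6971.2500
Stage 3 [91T→69T]: ω = 6971.2500×91/69 = 9193.9674 rpm, dir flips to −; running = −9193.9674

-9193.9674 rpm (opposite to input, |ω| = 9193.9674 rpm)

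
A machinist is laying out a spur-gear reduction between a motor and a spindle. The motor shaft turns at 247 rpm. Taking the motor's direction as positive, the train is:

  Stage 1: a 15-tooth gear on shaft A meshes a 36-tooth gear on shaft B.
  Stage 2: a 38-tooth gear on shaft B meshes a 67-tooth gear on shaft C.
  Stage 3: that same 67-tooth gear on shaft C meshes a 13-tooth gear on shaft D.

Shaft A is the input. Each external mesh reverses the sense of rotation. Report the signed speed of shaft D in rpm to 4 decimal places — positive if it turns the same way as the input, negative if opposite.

Stage 1 [15T→36T]: ω = 247.0000×15/36 = 102.9167 rpm, dir flips to −; running = −102.9167
Stage 2 [38T→67T]: ω = 102.9167×38/67 = 58.3706 rpm, dir flips to +; running = +58.3706
Stage 3 [67T→13T]: ω = 58.3706×67/13 = 300.8333 rpm, dir flips to −; running = −300.8333

-300.8333 rpm (opposite to input, |ω| = 300.8333 rpm)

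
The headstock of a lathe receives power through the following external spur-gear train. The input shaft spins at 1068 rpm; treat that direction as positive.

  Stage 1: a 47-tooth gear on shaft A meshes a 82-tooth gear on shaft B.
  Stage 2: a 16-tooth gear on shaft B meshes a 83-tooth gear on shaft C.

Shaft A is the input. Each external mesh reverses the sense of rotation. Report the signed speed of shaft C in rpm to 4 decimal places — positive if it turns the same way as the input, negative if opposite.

Stage 1 [47T→82T]: ω = 1068.0000×47/82 = 612.1463 rpm, dir flips to −; running = −612.1463
Stage 2 [16T→83T]: ω = 612.1463×16/83 = 118.0041 rpm, dir flips to +; running = +118.0041

+118.0041 rpm (same as input, |ω| = 118.0041 rpm)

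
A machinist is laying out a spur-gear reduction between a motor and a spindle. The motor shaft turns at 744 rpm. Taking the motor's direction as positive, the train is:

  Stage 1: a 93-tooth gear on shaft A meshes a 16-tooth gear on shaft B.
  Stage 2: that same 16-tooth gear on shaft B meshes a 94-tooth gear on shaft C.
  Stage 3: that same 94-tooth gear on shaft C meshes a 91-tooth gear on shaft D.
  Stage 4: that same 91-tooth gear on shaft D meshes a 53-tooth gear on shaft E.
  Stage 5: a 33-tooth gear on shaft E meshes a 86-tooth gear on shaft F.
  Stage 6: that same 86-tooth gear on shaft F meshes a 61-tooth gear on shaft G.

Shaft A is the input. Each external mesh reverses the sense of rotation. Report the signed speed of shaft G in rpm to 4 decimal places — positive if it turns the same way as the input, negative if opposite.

Stage 1 [93T→16T]: ω = 744.0000×93/16 = 4324.5000 rpm, dir flips to −; running = −4324.5000
Stage 2 [16T→94T]: ω = 4324.5000×16/94 = 736.0851 rpm, dir flips to +; running = +736.0851
Stage 3 [94T→91T]: ω = 736.0851×94/91 = 760.3516 rpm, dir flips to −; running = −760.3516
Stage 4 [91T→53T]: ω = 760.3516×91/53 = 1305.5094 rpm, dir flips to +; running = +1305.5094
Stage 5 [33T→86T]: ω = 1305.5094×33/86 = 500.9513 rpm, dir flips to −; running = −500.9513
Stage 6 [86T→61T]: ω = 500.9513×86/61 = 706.2592 rpm, dir flips to +; running = +706.2592

+706.2592 rpm (same as input, |ω| = 706.2592 rpm)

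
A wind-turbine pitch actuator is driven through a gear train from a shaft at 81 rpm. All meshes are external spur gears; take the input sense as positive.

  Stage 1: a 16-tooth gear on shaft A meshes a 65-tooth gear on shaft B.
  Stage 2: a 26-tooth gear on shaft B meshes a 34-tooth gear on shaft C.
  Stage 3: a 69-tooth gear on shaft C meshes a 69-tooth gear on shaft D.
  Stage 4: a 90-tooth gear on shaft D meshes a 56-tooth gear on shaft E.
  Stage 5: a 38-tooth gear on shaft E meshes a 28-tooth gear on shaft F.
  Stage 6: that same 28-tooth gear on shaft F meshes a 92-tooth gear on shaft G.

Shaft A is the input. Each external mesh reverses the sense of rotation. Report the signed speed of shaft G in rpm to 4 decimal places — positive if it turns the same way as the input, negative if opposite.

+10.1213 rpm (same as input, |ω| = 10.1213 rpm)

Stage 1 [16T→65T]: ω = 81.0000×16/65 = 19.9385 rpm, dir flips to −; running = −19.9385
Stage 2 [26T→34T]: ω = 19.9385×26/34 = 15.2471 rpm, dir flips to +; running = +15.2471
Stage 3 [69T→69T]: ω = 15.2471×69/69 = 15.2471 rpm, dir flips to −; running = −15.2471
Stage 4 [90T→56T]: ω = 15.2471×90/56 = 24.5042 rpm, dir flips to +; running = +24.5042
Stage 5 [38T→28T]: ω = 24.5042×38/28 = 33.2557 rpm, dir flips to −; running = −33.2557
Stage 6 [28T→92T]: ω = 33.2557×28/92 = 10.1213 rpm, dir flips to +; running = +10.1213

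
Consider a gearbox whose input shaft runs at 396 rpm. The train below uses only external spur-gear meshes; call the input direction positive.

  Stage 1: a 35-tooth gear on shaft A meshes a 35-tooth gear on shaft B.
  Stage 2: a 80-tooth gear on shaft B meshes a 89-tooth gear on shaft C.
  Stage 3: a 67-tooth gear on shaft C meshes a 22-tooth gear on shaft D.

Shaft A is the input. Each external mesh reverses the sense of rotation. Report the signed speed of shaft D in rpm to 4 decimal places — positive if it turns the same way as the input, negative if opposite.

-1084.0449 rpm (opposite to input, |ω| = 1084.0449 rpm)

Stage 1 [35T→35T]: ω = 396.0000×35/35 = 396.0000 rpm, dir flips to −; running = −396.0000
Stage 2 [80T→89T]: ω = 396.0000×80/89 = 355.9551 rpm, dir flips to +; running = +355.9551
Stage 3 [67T→22T]: ω = 355.9551×67/22 = 1084.0449 rpm, dir flips to −; running = −1084.0449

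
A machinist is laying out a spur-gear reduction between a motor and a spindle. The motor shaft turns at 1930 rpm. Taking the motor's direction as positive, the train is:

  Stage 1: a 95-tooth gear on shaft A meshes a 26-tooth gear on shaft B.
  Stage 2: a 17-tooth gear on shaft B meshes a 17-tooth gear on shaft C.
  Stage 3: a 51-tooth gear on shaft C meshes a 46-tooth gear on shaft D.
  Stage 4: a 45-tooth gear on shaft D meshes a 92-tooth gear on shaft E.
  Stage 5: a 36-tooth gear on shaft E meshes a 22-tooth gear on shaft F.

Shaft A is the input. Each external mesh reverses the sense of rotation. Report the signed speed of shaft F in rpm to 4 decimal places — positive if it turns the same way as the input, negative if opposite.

Stage 1 [95T→26T]: ω = 1930.0000×95/26 = 7051.9231 rpm, dir flips to −; running = −7051.9231
Stage 2 [17T→17T]: ω = 7051.9231×17/17 = 7051.9231 rpm, dir flips to +; running = +7051.9231
Stage 3 [51T→46T]: ω = 7051.9231×51/46 = 7818.4365 rpm, dir flips to −; running = −7818.4365
Stage 4 [45T→92T]: ω = 7818.4365×45/92 = 3824.2352 rpm, dir flips to +; running = +3824.2352
Stage 5 [36T→22T]: ω = 3824.2352×36/22 = 6257.8395 rpm, dir flips to −; running = −6257.8395

-6257.8395 rpm (opposite to input, |ω| = 6257.8395 rpm)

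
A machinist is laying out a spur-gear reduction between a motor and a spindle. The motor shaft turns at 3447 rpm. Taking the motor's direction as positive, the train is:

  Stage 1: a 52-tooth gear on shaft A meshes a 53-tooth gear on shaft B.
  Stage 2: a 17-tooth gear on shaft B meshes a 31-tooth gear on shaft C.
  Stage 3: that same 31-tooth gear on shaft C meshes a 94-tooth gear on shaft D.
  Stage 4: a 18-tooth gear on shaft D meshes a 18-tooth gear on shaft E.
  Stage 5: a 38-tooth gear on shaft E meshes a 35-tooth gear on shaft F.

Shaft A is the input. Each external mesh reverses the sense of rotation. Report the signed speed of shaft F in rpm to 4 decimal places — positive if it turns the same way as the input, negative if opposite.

-664.0570 rpm (opposite to input, |ω| = 664.0570 rpm)

Stage 1 [52T→53T]: ω = 3447.0000×52/53 = 3381.9623 rpm, dir flips to −; running = −3381.9623
Stage 2 [17T→31T]: ω = 3381.9623×17/31 = 1854.6245 rpm, dir flips to +; running = +1854.6245
Stage 3 [31T→94T]: ω = 1854.6245×31/94 = 611.6315 rpm, dir flips to −; running = −611.6315
Stage 4 [18T→18T]: ω = 611.6315×18/18 = 611.6315 rpm, dir flips to +; running = +611.6315
Stage 5 [38T→35T]: ω = 611.6315×38/35 = 664.0570 rpm, dir flips to −; running = −664.0570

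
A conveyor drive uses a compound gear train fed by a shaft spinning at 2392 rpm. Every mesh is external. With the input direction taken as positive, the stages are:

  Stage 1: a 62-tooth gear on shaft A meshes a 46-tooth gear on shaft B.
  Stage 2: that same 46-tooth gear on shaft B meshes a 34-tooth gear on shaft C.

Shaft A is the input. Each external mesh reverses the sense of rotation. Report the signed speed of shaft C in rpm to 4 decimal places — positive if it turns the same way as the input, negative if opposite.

+4361.8824 rpm (same as input, |ω| = 4361.8824 rpm)

Stage 1 [62T→46T]: ω = 2392.0000×62/46 = 3224.0000 rpm, dir flips to −; running = −3224.0000
Stage 2 [46T→34T]: ω = 3224.0000×46/34 = 4361.8824 rpm, dir flips to +; running = +4361.8824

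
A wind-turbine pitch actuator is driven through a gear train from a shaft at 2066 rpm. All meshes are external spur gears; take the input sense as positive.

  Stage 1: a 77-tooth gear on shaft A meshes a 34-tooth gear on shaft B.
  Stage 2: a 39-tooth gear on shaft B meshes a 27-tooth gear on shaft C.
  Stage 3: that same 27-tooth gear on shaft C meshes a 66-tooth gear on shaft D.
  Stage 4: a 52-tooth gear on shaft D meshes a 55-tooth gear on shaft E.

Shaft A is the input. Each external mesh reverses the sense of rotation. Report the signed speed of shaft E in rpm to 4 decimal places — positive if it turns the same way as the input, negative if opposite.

+2613.9872 rpm (same as input, |ω| = 2613.9872 rpm)

Stage 1 [77T→34T]: ω = 2066.0000×77/34 = 4678.8824 rpm, dir flips to −; running = −4678.8824
Stage 2 [39T→27T]: ω = 4678.8824×39/27 = 6758.3856 rpm, dir flips to +; running = +6758.3856
Stage 3 [27T→66T]: ω = 6758.3856×27/66 = 2764.7941 rpm, dir flips to −; running = −2764.7941
Stage 4 [52T→55T]: ω = 2764.7941×52/55 = 2613.9872 rpm, dir flips to +; running = +2613.9872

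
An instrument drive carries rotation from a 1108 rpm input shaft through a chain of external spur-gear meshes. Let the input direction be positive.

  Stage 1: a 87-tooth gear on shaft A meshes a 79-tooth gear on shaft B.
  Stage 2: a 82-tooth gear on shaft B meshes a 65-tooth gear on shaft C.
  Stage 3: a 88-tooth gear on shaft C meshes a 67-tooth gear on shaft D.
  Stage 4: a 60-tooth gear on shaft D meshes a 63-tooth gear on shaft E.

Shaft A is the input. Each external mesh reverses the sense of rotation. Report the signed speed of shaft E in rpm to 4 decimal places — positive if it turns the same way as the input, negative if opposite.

+1925.5331 rpm (same as input, |ω| = 1925.5331 rpm)

Stage 1 [87T→79T]: ω = 1108.0000×87/79 = 1220.2025 rpm, dir flips to −; running = −1220.2025
Stage 2 [82T→65T]: ω = 1220.2025×82/65 = 1539.3324 rpm, dir flips to +; running = +1539.3324
Stage 3 [88T→67T]: ω = 1539.3324×88/67 = 2021.8098 rpm, dir flips to −; running = −2021.8098
Stage 4 [60T→63T]: ω = 2021.8098×60/63 = 1925.5331 rpm, dir flips to +; running = +1925.5331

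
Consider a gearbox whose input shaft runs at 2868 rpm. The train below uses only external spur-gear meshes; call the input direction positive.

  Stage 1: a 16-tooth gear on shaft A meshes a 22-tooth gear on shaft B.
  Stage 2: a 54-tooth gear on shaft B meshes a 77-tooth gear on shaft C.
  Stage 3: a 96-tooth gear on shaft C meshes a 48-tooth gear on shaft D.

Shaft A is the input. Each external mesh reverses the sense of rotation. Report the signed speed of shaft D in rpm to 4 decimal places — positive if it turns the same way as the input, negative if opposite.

Stage 1 [16T→22T]: ω = 2868.0000×16/22 = 2085.8182 rpm, dir flips to −; running = −2085.8182
Stage 2 [54T→77T]: ω = 2085.8182×54/77 = 1462.7816 rpm, dir flips to +; running = +1462.7816
Stage 3 [96T→48T]: ω = 1462.7816×96/48 = 2925.5632 rpm, dir flips to −; running = −2925.5632

-2925.5632 rpm (opposite to input, |ω| = 2925.5632 rpm)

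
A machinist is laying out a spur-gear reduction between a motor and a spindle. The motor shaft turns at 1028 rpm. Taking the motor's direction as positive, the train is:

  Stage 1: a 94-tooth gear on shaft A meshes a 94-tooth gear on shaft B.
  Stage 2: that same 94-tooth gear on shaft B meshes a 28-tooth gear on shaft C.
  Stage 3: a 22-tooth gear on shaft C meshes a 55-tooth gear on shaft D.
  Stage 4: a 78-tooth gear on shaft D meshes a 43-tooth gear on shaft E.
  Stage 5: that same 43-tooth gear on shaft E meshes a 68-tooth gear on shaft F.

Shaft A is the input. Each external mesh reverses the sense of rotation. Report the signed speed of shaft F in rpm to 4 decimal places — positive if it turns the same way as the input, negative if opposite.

Stage 1 [94T→94T]: ω = 1028.0000×94/94 = 1028.0000 rpm, dir flips to −; running = −1028.0000
Stage 2 [94T→28T]: ω = 1028.0000×94/28 = 3451.1429 rpm, dir flips to +; running = +3451.1429
Stage 3 [22T→55T]: ω = 3451.1429×22/55 = 1380.4571 rpm, dir flips to −; running = −1380.4571
Stage 4 [78T→43T]: ω = 1380.4571×78/43 = 2504.0850 rpm, dir flips to +; running = +2504.0850
Stage 5 [43T→68T]: ω = 2504.0850×43/68 = 1583.4655 rpm, dir flips to −; running = −1583.4655

-1583.4655 rpm (opposite to input, |ω| = 1583.4655 rpm)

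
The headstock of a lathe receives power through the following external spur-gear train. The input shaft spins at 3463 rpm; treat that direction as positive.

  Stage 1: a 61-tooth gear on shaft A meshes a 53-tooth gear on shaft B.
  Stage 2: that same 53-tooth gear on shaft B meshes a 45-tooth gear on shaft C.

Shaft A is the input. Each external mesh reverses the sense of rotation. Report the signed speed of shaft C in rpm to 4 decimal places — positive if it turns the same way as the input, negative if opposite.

Stage 1 [61T→53T]: ω = 3463.0000×61/53 = 3985.7170 rpm, dir flips to −; running = −3985.7170
Stage 2 [53T→45T]: ω = 3985.7170×53/45 = 4694.2889 rpm, dir flips to +; running = +4694.2889

+4694.2889 rpm (same as input, |ω| = 4694.2889 rpm)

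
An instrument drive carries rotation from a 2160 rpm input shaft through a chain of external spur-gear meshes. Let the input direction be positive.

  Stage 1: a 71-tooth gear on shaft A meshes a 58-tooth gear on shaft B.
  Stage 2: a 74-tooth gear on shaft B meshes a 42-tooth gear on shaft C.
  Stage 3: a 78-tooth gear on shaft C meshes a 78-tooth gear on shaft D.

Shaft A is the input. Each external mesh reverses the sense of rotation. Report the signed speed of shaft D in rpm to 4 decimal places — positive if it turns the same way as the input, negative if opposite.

Stage 1 [71T→58T]: ω = 2160.0000×71/58 = 2644.1379 rpm, dir flips to −; running = −2644.1379
Stage 2 [74T→42T]: ω = 2644.1379×74/42 = 4658.7192 rpm, dir flips to +; running = +4658.7192
Stage 3 [78T→78T]: ω = 4658.7192×78/78 = 4658.7192 rpm, dir flips to −; running = −4658.7192

-4658.7192 rpm (opposite to input, |ω| = 4658.7192 rpm)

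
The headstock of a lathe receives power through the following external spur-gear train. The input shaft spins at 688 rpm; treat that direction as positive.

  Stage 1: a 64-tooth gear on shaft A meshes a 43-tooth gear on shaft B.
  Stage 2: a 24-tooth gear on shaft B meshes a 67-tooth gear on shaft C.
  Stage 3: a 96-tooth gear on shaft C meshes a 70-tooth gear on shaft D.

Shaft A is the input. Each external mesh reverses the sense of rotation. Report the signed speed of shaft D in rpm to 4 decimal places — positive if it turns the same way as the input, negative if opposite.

Stage 1 [64T→43T]: ω = 688.0000×64/43 = 1024.0000 rpm, dir flips to −; running = −1024.0000
Stage 2 [24T→67T]: ω = 1024.0000×24/67 = 366.8060 rpm, dir flips to +; running = +366.8060
Stage 3 [96T→70T]: ω = 366.8060×96/70 = 503.0482 rpm, dir flips to −; running = −503.0482

-503.0482 rpm (opposite to input, |ω| = 503.0482 rpm)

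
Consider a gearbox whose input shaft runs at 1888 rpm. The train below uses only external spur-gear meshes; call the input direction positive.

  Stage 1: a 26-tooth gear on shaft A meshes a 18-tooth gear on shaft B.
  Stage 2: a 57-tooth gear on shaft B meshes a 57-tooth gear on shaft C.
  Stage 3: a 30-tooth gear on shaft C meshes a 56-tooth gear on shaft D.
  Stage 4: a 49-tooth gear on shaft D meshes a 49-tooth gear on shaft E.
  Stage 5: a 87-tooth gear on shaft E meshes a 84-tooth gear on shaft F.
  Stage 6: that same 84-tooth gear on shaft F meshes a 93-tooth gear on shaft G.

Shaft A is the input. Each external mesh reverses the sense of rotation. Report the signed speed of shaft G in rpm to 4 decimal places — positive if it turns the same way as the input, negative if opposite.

+1366.6974 rpm (same as input, |ω| = 1366.6974 rpm)

Stage 1 [26T→18T]: ω = 1888.0000×26/18 = 2727.1111 rpm, dir flips to −; running = −2727.1111
Stage 2 [57T→57T]: ω = 2727.1111×57/57 = 2727.1111 rpm, dir flips to +; running = +2727.1111
Stage 3 [30T→56T]: ω = 2727.1111×30/56 = 1460.9524 rpm, dir flips to −; running = −1460.9524
Stage 4 [49T→49T]: ω = 1460.9524×49/49 = 1460.9524 rpm, dir flips to +; running = +1460.9524
Stage 5 [87T→84T]: ω = 1460.9524×87/84 = 1513.1293 rpm, dir flips to −; running = −1513.1293
Stage 6 [84T→93T]: ω = 1513.1293×84/93 = 1366.6974 rpm, dir flips to +; running = +1366.6974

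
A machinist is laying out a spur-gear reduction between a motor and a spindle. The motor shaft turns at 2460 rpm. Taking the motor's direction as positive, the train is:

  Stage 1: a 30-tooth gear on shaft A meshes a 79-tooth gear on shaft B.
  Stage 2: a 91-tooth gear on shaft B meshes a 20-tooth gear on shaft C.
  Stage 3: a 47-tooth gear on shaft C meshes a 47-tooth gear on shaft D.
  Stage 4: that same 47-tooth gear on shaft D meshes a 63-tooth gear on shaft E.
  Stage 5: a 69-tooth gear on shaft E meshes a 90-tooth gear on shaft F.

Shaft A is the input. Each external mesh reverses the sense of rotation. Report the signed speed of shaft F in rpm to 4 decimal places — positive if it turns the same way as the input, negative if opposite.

Stage 1 [30T→79T]: ω = 2460.0000×30/79 = 934.1772 rpm, dir flips to −; running = −934.1772
Stage 2 [91T→20T]: ω = 934.1772×91/20 = 4250.5063 rpm, dir flips to +; running = +4250.5063
Stage 3 [47T→47T]: ω = 4250.5063×47/47 = 4250.5063 rpm, dir flips to −; running = −4250.5063
Stage 4 [47T→63T]: ω = 4250.5063×47/63 = 3171.0127 rpm, dir flips to +; running = +3171.0127
Stage 5 [69T→90T]: ω = 3171.0127×69/90 = 2431.1097 rpm, dir flips to −; running = −2431.1097

-2431.1097 rpm (opposite to input, |ω| = 2431.1097 rpm)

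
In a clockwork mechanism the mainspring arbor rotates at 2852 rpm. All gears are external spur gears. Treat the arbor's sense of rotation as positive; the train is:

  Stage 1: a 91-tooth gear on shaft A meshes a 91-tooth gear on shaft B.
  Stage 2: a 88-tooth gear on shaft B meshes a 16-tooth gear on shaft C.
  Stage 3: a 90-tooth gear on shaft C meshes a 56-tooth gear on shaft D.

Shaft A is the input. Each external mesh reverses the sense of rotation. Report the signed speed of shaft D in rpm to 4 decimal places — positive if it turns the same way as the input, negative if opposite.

Stage 1 [91T→91T]: ω = 2852.0000×91/91 = 2852.0000 rpm, dir flips to −; running = −2852.0000
Stage 2 [88T→16T]: ω = 2852.0000×88/16 = 15686.0000 rpm, dir flips to +; running = +15686.0000
Stage 3 [90T→56T]: ω = 15686.0000×90/56 = 25209.6429 rpm, dir flips to −; running = −25209.6429

-25209.6429 rpm (opposite to input, |ω| = 25209.6429 rpm)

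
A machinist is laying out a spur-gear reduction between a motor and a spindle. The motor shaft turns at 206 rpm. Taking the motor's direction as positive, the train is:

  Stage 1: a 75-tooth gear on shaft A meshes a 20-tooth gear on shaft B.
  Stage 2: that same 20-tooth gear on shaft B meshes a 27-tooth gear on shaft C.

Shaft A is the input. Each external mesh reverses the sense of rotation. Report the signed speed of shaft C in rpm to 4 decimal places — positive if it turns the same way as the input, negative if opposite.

+572.2222 rpm (same as input, |ω| = 572.2222 rpm)

Stage 1 [75T→20T]: ω = 206.0000×75/20 = 772.5000 rpm, dir flips to −; running = −772.5000
Stage 2 [20T→27T]: ω = 772.5000×20/27 = 572.2222 rpm, dir flips to +; running = +572.2222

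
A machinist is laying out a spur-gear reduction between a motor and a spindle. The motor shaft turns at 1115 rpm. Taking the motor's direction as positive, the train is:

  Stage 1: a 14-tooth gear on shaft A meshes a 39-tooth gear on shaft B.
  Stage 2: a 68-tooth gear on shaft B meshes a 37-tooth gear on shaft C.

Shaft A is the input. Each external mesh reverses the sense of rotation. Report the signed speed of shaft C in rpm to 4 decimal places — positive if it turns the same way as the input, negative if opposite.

+735.6064 rpm (same as input, |ω| = 735.6064 rpm)

Stage 1 [14T→39T]: ω = 1115.0000×14/39 = 400.2564 rpm, dir flips to −; running = −400.2564
Stage 2 [68T→37T]: ω = 400.2564×68/37 = 735.6064 rpm, dir flips to +; running = +735.6064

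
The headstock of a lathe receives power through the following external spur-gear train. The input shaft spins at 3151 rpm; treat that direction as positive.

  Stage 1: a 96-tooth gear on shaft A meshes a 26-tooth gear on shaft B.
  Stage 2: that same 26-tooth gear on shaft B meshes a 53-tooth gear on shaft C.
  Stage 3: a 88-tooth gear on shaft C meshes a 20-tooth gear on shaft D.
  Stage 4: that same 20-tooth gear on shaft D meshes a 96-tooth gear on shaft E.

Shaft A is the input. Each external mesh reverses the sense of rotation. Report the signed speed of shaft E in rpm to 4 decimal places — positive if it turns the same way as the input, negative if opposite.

Stage 1 [96T→26T]: ω = 3151.0000×96/26 = 11634.4615 rpm, dir flips to −; running = −11634.4615
Stage 2 [26T→53T]: ω = 11634.4615×26/53 = 5707.4717 rpm, dir flips to +; running = +5707.4717
Stage 3 [88T→20T]: ω = 5707.4717×88/20 = 25112.8755 rpm, dir flips to −; running = −25112.8755
Stage 4 [20T→96T]: ω = 25112.8755×20/96 = 5231.8491 rpm, dir flips to +; running = +5231.8491

+5231.8491 rpm (same as input, |ω| = 5231.8491 rpm)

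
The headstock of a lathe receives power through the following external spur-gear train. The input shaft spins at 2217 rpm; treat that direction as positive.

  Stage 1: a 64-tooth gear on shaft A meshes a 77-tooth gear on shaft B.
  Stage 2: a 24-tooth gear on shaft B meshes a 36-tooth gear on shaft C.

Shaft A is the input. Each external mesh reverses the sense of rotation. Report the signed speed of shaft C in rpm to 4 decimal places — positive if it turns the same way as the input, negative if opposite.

+1228.4675 rpm (same as input, |ω| = 1228.4675 rpm)

Stage 1 [64T→77T]: ω = 2217.0000×64/77 = 1842.7013 rpm, dir flips to −; running = −1842.7013
Stage 2 [24T→36T]: ω = 1842.7013×24/36 = 1228.4675 rpm, dir flips to +; running = +1228.4675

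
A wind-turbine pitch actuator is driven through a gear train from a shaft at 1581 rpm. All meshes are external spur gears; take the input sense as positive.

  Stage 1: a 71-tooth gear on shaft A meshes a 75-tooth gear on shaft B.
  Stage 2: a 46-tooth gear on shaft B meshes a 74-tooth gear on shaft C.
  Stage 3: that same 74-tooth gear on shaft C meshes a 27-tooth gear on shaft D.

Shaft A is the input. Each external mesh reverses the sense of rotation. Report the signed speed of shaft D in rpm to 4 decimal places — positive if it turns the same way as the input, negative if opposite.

Stage 1 [71T→75T]: ω = 1581.0000×71/75 = 1496.6800 rpm, dir flips to −; running = −1496.6800
Stage 2 [46T→74T]: ω = 1496.6800×46/74 = 930.3686 rpm, dir flips to +; running = +930.3686
Stage 3 [74T→27T]: ω = 930.3686×74/27 = 2549.8993 rpm, dir flips to −; running = −2549.8993

-2549.8993 rpm (opposite to input, |ω| = 2549.8993 rpm)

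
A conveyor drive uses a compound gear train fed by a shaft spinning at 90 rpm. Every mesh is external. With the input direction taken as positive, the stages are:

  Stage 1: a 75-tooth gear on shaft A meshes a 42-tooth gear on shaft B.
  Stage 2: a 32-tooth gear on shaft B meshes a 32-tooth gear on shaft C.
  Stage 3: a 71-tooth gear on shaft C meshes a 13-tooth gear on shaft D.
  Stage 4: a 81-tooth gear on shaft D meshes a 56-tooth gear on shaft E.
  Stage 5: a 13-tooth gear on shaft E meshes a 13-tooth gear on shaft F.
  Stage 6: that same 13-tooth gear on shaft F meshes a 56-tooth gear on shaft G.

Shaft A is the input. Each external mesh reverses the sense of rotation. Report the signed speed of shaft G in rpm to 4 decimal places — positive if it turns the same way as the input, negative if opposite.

Stage 1 [75T→42T]: ω = 90.0000×75/42 = 160.7143 rpm, dir flips to −; running = −160.7143
Stage 2 [32T→32T]: ω = 160.7143×32/32 = 160.7143 rpm, dir flips to +; running = +160.7143
Stage 3 [71T→13T]: ω = 160.7143×71/13 = 877.7473 rpm, dir flips to −; running = −877.7473
Stage 4 [81T→56T]: ω = 877.7473×81/56 = 1269.5987 rpm, dir flips to +; running = +1269.5987
Stage 5 [13T→13T]: ω = 1269.5987×13/13 = 1269.5987 rpm, dir flips to −; running = −1269.5987
Stage 6 [13T→56T]: ω = 1269.5987×13/56 = 294.7283 rpm, dir flips to +; running = +294.7283

+294.7283 rpm (same as input, |ω| = 294.7283 rpm)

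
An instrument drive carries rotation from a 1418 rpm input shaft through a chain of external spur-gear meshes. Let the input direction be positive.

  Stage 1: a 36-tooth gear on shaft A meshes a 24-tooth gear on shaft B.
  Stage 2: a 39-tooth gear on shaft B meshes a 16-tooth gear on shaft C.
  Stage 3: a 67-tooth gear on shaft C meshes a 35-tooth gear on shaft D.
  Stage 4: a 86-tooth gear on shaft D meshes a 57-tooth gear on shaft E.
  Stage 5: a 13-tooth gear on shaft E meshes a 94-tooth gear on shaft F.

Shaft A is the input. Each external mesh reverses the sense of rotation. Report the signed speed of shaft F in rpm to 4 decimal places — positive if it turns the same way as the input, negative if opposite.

-2070.8945 rpm (opposite to input, |ω| = 2070.8945 rpm)

Stage 1 [36T→24T]: ω = 1418.0000×36/24 = 2127.0000 rpm, dir flips to −; running = −2127.0000
Stage 2 [39T→16T]: ω = 2127.0000×39/16 = 5184.5625 rpm, dir flips to +; running = +5184.5625
Stage 3 [67T→35T]: ω = 5184.5625×67/35 = 9924.7339 rpm, dir flips to −; running = −9924.7339
Stage 4 [86T→57T]: ω = 9924.7339×86/57 = 14974.1600 rpm, dir flips to +; running = +14974.1600
Stage 5 [13T→94T]: ω = 14974.1600×13/94 = 2070.8945 rpm, dir flips to −; running = −2070.8945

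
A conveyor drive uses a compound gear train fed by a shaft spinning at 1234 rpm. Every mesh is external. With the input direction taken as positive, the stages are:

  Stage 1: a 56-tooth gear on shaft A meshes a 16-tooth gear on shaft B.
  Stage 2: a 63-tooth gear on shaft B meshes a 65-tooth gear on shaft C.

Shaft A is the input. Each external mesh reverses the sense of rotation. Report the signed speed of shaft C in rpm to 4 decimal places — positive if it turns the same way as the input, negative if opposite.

+4186.1077 rpm (same as input, |ω| = 4186.1077 rpm)

Stage 1 [56T→16T]: ω = 1234.0000×56/16 = 4319.0000 rpm, dir flips to −; running = −4319.0000
Stage 2 [63T→65T]: ω = 4319.0000×63/65 = 4186.1077 rpm, dir flips to +; running = +4186.1077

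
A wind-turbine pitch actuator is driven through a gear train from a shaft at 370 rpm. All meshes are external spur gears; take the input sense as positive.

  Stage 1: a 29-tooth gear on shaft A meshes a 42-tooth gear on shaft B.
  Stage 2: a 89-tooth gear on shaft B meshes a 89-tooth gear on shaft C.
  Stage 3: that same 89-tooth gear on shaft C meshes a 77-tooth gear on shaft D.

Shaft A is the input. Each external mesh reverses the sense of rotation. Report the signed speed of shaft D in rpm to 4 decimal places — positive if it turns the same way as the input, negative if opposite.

-295.2907 rpm (opposite to input, |ω| = 295.2907 rpm)

Stage 1 [29T→42T]: ω = 370.0000×29/42 = 255.4762 rpm, dir flips to −; running = −255.4762
Stage 2 [89T→89T]: ω = 255.4762×89/89 = 255.4762 rpm, dir flips to +; running = +255.4762
Stage 3 [89T→77T]: ω = 255.4762×89/77 = 295.2907 rpm, dir flips to −; running = −295.2907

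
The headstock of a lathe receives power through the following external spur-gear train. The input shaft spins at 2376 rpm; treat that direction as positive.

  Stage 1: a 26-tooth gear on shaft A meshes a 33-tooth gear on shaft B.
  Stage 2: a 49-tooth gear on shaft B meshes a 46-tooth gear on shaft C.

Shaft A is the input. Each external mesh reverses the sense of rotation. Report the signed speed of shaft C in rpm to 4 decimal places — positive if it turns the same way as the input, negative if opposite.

Stage 1 [26T→33T]: ω = 2376.0000×26/33 = 1872.0000 rpm, dir flips to −; running = −1872.0000
Stage 2 [49T→46T]: ω = 1872.0000×49/46 = 1994.0870 rpm, dir flips to +; running = +1994.0870

+1994.0870 rpm (same as input, |ω| = 1994.0870 rpm)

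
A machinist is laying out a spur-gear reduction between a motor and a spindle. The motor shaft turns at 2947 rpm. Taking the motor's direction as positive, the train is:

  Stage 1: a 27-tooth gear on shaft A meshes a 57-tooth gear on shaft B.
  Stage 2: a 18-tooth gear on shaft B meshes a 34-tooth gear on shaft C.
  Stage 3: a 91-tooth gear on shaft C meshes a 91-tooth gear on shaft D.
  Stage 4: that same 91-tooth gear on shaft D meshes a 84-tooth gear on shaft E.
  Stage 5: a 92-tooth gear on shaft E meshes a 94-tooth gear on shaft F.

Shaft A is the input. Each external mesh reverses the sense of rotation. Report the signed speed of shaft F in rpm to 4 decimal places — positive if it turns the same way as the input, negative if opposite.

-783.5825 rpm (opposite to input, |ω| = 783.5825 rpm)

Stage 1 [27T→57T]: ω = 2947.0000×27/57 = 1395.9474 rpm, dir flips to −; running = −1395.9474
Stage 2 [18T→34T]: ω = 1395.9474×18/34 = 739.0310 rpm, dir flips to +; running = +739.0310
Stage 3 [91T→91T]: ω = 739.0310×91/91 = 739.0310 rpm, dir flips to −; running = −739.0310
Stage 4 [91T→84T]: ω = 739.0310×91/84 = 800.6169 rpm, dir flips to +; running = +800.6169
Stage 5 [92T→94T]: ω = 800.6169×92/94 = 783.5825 rpm, dir flips to −; running = −783.5825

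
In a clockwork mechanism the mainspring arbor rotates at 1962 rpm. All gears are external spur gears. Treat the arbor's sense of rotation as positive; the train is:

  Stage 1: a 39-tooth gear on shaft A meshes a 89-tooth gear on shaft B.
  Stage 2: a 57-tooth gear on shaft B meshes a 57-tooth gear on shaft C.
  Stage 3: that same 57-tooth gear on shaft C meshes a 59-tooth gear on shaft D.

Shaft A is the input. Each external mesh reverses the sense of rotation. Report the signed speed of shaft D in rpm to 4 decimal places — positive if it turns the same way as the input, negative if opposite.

Stage 1 [39T→89T]: ω = 1962.0000×39/89 = 859.7528 rpm, dir flips to −; running = −859.7528
Stage 2 [57T→57T]: ω = 859.7528×57/57 = 859.7528 rpm, dir flips to +; running = +859.7528
Stage 3 [57T→59T]: ω = 859.7528×57/59 = 830.6086 rpm, dir flips to −; running = −830.6086

-830.6086 rpm (opposite to input, |ω| = 830.6086 rpm)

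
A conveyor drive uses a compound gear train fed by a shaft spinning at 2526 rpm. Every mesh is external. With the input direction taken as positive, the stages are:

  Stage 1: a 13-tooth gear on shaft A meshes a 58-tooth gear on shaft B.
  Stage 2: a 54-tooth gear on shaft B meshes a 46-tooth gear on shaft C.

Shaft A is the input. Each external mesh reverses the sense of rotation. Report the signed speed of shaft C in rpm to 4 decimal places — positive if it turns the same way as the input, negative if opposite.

Stage 1 [13T→58T]: ω = 2526.0000×13/58 = 566.1724 rpm, dir flips to −; running = −566.1724
Stage 2 [54T→46T]: ω = 566.1724×54/46 = 664.6372 rpm, dir flips to +; running = +664.6372

+664.6372 rpm (same as input, |ω| = 664.6372 rpm)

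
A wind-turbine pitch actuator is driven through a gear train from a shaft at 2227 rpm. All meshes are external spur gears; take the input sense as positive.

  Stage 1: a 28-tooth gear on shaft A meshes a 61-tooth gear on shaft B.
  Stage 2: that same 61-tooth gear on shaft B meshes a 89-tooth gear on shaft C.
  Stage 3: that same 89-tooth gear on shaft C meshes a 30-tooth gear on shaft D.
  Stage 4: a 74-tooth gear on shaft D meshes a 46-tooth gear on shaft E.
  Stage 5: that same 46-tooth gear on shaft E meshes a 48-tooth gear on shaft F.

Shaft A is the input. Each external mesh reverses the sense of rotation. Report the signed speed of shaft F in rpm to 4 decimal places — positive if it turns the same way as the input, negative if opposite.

-3204.4056 rpm (opposite to input, |ω| = 3204.4056 rpm)

Stage 1 [28T→61T]: ω = 2227.0000×28/61 = 1022.2295 rpm, dir flips to −; running = −1022.2295
Stage 2 [61T→89T]: ω = 1022.2295×61/89 = 700.6292 rpm, dir flips to +; running = +700.6292
Stage 3 [89T→30T]: ω = 700.6292×89/30 = 2078.5333 rpm, dir flips to −; running = −2078.5333
Stage 4 [74T→46T]: ω = 2078.5333×74/46 = 3343.7275 rpm, dir flips to +; running = +3343.7275
Stage 5 [46T→48T]: ω = 3343.7275×46/48 = 3204.4056 rpm, dir flips to −; running = −3204.4056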